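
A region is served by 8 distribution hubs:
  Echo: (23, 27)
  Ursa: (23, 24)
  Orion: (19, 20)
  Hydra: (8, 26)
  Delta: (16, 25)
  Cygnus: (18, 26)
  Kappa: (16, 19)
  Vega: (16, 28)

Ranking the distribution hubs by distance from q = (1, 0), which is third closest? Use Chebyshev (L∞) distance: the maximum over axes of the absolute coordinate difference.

d(q, Echo) = max(22, 27) = 27
d(q, Ursa) = max(22, 24) = 24
d(q, Orion) = max(18, 20) = 20
d(q, Hydra) = max(7, 26) = 26
d(q, Delta) = max(15, 25) = 25
d(q, Cygnus) = max(17, 26) = 26
d(q, Kappa) = max(15, 19) = 19
d(q, Vega) = max(15, 28) = 28
Sorted ascending: Kappa, Orion, Ursa, Delta, … — the third-nearest is Ursa.

Ursa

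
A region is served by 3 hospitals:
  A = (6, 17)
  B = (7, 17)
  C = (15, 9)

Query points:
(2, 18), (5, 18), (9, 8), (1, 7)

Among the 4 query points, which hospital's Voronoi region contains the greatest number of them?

A

(2, 18) — d² to each: A:17, B:26, C:250 → nearest is A
(5, 18) — d² to each: A:2, B:5, C:181 → nearest is A
(9, 8) — d² to each: A:90, B:85, C:37 → nearest is C
(1, 7) — d² to each: A:125, B:136, C:200 → nearest is A
Tally — A:3, C:1. A captures the most (3).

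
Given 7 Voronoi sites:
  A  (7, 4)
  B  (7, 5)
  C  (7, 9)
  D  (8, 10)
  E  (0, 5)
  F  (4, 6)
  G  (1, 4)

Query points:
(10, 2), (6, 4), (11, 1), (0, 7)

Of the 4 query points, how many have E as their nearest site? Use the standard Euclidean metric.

1

(10, 2) — d² to each: A:13, B:18, C:58, D:68, E:109, F:52, G:85 → nearest is A
(6, 4) — d² to each: A:1, B:2, C:26, D:40, E:37, F:8, G:25 → nearest is A
(11, 1) — d² to each: A:25, B:32, C:80, D:90, E:137, F:74, G:109 → nearest is A
(0, 7) — d² to each: A:58, B:53, C:53, D:73, E:4, F:17, G:10 → nearest is E
1 of the 4 points has E as nearest.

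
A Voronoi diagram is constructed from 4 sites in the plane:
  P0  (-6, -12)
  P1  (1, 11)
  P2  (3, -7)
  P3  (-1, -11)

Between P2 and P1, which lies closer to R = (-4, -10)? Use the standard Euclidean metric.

Compare squared distances:
|RP2|² = (-4−3)² + (-10−(-7))² = 49 + 9 = 58
|RP1|² = (-4−1)² + (-10−11)² = 25 + 441 = 466
58 < 466, so P2 is closer.

P2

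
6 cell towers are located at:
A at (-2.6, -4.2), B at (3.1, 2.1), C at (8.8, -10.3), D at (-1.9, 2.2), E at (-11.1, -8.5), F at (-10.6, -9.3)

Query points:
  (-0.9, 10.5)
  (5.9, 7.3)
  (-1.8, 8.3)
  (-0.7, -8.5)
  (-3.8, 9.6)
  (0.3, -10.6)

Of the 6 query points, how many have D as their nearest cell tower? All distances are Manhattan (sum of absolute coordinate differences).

3

(-0.9, 10.5) — d to each: A:16.4, B:12.4, C:30.5, D:9.3, E:29.2, F:29.5 → nearest is D
(5.9, 7.3) — d to each: A:20, B:8, C:20.5, D:12.9, E:32.8, F:33.1 → nearest is B
(-1.8, 8.3) — d to each: A:13.3, B:11.1, C:29.2, D:6.2, E:26.1, F:26.4 → nearest is D
(-0.7, -8.5) — d to each: A:6.2, B:14.4, C:11.3, D:11.9, E:10.4, F:10.7 → nearest is A
(-3.8, 9.6) — d to each: A:15, B:14.4, C:32.5, D:9.3, E:25.4, F:25.7 → nearest is D
(0.3, -10.6) — d to each: A:9.3, B:15.5, C:8.8, D:15, E:13.5, F:12.2 → nearest is C
3 of the 6 points have D as nearest.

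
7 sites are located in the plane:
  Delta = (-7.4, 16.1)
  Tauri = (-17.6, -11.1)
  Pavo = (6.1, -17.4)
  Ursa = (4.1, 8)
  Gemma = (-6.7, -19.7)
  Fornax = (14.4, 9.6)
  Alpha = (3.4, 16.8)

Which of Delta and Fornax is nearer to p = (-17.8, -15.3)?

Delta

Compare squared distances:
d²(p, Delta) = (-17.8−(-7.4))² + (-15.3−16.1)² = 108.16 + 985.96 = 1094.12
d²(p, Fornax) = (-17.8−14.4)² + (-15.3−9.6)² = 1036.84 + 620.01 = 1656.85
1094.12 < 1656.85, so Delta is closer.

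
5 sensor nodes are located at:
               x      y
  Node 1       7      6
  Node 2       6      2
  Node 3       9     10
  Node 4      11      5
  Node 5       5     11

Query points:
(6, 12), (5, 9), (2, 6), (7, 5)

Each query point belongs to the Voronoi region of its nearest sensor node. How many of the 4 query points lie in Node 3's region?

0

(6, 12) — d² to each: Node 1:37, Node 2:100, Node 3:13, Node 4:74, Node 5:2 → nearest is Node 5
(5, 9) — d² to each: Node 1:13, Node 2:50, Node 3:17, Node 4:52, Node 5:4 → nearest is Node 5
(2, 6) — d² to each: Node 1:25, Node 2:32, Node 3:65, Node 4:82, Node 5:34 → nearest is Node 1
(7, 5) — d² to each: Node 1:1, Node 2:10, Node 3:29, Node 4:16, Node 5:40 → nearest is Node 1
0 of the 4 points have Node 3 as nearest.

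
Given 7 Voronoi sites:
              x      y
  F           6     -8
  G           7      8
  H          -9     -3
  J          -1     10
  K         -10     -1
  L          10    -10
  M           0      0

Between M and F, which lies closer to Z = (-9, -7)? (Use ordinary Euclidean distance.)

Compare squared distances:
|ZM|² = (-9−0)² + (-7−0)² = 81 + 49 = 130
|ZF|² = (-9−6)² + (-7−(-8))² = 225 + 1 = 226
130 < 226, so M is closer.

M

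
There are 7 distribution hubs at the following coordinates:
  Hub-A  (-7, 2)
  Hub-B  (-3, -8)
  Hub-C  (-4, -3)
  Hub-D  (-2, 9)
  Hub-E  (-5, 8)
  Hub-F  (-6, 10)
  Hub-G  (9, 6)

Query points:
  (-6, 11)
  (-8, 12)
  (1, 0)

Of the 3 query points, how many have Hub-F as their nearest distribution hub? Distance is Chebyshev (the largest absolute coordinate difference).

(-6, 11) — d to each: Hub-A:9, Hub-B:19, Hub-C:14, Hub-D:4, Hub-E:3, Hub-F:1, Hub-G:15 → nearest is Hub-F
(-8, 12) — d to each: Hub-A:10, Hub-B:20, Hub-C:15, Hub-D:6, Hub-E:4, Hub-F:2, Hub-G:17 → nearest is Hub-F
(1, 0) — d to each: Hub-A:8, Hub-B:8, Hub-C:5, Hub-D:9, Hub-E:8, Hub-F:10, Hub-G:8 → nearest is Hub-C
2 of the 3 points have Hub-F as nearest.

2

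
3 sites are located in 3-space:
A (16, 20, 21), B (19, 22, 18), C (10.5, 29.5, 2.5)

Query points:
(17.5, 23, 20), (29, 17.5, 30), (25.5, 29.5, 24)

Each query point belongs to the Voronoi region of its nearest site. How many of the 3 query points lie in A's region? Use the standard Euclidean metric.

1

(17.5, 23, 20) — d² to each: A:12.25, B:7.25, C:397.5 → nearest is B
(29, 17.5, 30) — d² to each: A:256.25, B:264.25, C:1242.5 → nearest is A
(25.5, 29.5, 24) — d² to each: A:189.5, B:134.5, C:687.25 → nearest is B
1 of the 3 points has A as nearest.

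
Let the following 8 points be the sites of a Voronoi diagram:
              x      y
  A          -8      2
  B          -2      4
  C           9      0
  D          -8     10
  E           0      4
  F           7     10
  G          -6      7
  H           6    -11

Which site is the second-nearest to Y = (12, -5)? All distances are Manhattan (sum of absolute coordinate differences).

H

d(Y,A) = 20 + 7 = 27
d(Y,B) = 14 + 9 = 23
d(Y,C) = 3 + 5 = 8
d(Y,D) = 20 + 15 = 35
d(Y,E) = 12 + 9 = 21
d(Y,F) = 5 + 15 = 20
d(Y,G) = 18 + 12 = 30
d(Y,H) = 6 + 6 = 12
Sorted ascending: C, H, F, … — the second-nearest is H.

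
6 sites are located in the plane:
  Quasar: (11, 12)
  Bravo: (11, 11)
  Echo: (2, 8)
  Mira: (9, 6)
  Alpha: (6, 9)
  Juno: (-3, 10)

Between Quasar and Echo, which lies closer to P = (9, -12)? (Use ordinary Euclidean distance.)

Compare squared distances:
d²(P, Quasar) = (9−11)² + (-12−12)² = 4 + 576 = 580
d²(P, Echo) = (9−2)² + (-12−8)² = 49 + 400 = 449
580 > 449, so Echo is closer.

Echo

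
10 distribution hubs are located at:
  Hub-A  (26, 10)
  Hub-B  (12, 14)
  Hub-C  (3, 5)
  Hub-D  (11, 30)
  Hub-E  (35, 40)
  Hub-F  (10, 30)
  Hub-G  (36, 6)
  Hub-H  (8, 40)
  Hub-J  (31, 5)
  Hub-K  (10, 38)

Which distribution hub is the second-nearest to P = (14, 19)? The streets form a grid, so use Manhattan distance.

d(P, Hub-A) = 12 + 9 = 21
d(P, Hub-B) = 2 + 5 = 7
d(P, Hub-C) = 11 + 14 = 25
d(P, Hub-D) = 3 + 11 = 14
d(P, Hub-E) = 21 + 21 = 42
d(P, Hub-F) = 4 + 11 = 15
d(P, Hub-G) = 22 + 13 = 35
d(P, Hub-H) = 6 + 21 = 27
d(P, Hub-J) = 17 + 14 = 31
d(P, Hub-K) = 4 + 19 = 23
Sorted ascending: Hub-B, Hub-D, Hub-F, … — the second-nearest is Hub-D.

Hub-D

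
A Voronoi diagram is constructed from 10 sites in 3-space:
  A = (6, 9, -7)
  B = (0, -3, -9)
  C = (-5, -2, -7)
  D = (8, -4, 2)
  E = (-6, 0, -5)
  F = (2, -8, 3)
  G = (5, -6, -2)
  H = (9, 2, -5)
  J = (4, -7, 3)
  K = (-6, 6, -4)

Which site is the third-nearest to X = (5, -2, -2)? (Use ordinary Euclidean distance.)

H

Compare squared distances (the ordering matches that of the actual distances):
|XA|² = 1 + 121 + 25 = 147
|XB|² = 25 + 1 + 49 = 75
|XC|² = 100 + 0 + 25 = 125
|XD|² = 9 + 4 + 16 = 29
|XE|² = 121 + 4 + 9 = 134
|XF|² = 9 + 36 + 25 = 70
|XG|² = 0 + 16 + 0 = 16
|XH|² = 16 + 16 + 9 = 41
|XJ|² = 1 + 25 + 25 = 51
|XK|² = 121 + 64 + 4 = 189
Sorted ascending: G, D, H, J, … — the third-nearest is H.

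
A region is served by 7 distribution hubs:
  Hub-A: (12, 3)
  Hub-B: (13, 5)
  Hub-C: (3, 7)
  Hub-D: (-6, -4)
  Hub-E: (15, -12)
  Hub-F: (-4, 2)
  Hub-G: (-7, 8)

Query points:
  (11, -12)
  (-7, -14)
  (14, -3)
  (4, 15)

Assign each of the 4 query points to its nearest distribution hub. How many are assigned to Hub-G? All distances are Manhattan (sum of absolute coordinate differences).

(11, -12) — d to each: Hub-A:16, Hub-B:19, Hub-C:27, Hub-D:25, Hub-E:4, Hub-F:29, Hub-G:38 → nearest is Hub-E
(-7, -14) — d to each: Hub-A:36, Hub-B:39, Hub-C:31, Hub-D:11, Hub-E:24, Hub-F:19, Hub-G:22 → nearest is Hub-D
(14, -3) — d to each: Hub-A:8, Hub-B:9, Hub-C:21, Hub-D:21, Hub-E:10, Hub-F:23, Hub-G:32 → nearest is Hub-A
(4, 15) — d to each: Hub-A:20, Hub-B:19, Hub-C:9, Hub-D:29, Hub-E:38, Hub-F:21, Hub-G:18 → nearest is Hub-C
0 of the 4 points have Hub-G as nearest.

0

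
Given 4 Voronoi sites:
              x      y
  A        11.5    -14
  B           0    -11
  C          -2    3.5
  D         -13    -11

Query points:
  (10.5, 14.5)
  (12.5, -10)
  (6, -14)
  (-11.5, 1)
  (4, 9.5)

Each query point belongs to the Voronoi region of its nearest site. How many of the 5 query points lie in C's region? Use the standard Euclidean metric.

(10.5, 14.5) — d² to each: A:813.25, B:760.5, C:277.25, D:1202.5 → nearest is C
(12.5, -10) — d² to each: A:17, B:157.25, C:392.5, D:651.25 → nearest is A
(6, -14) — d² to each: A:30.25, B:45, C:370.25, D:370 → nearest is A
(-11.5, 1) — d² to each: A:754, B:276.25, C:96.5, D:146.25 → nearest is C
(4, 9.5) — d² to each: A:608.5, B:436.25, C:72, D:709.25 → nearest is C
3 of the 5 points have C as nearest.

3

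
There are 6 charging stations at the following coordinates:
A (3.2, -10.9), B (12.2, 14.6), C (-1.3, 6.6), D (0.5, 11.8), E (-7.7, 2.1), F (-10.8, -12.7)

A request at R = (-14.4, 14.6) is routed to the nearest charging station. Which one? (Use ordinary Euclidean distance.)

E

Squared Euclidean distances:
|RA|² = (-14.4−3.2)² + (14.6−(-10.9))² = 309.76 + 650.25 = 960.01
|RB|² = (-14.4−12.2)² + (14.6−14.6)² = 707.56 + 0 = 707.56
|RC|² = (-14.4−(-1.3))² + (14.6−6.6)² = 171.61 + 64 = 235.61
|RD|² = (-14.4−0.5)² + (14.6−11.8)² = 222.01 + 7.84 = 229.85
|RE|² = (-14.4−(-7.7))² + (14.6−2.1)² = 44.89 + 156.25 = 201.14
|RF|² = (-14.4−(-10.8))² + (14.6−(-12.7))² = 12.96 + 745.29 = 758.25
Minimum is at E.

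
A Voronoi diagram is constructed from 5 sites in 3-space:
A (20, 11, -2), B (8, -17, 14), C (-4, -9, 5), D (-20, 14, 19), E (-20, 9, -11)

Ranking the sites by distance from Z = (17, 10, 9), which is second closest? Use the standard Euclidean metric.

Since √ is increasing, it suffices to compare squared distances:
|ZA|² = 9 + 1 + 121 = 131
|ZB|² = 81 + 729 + 25 = 835
|ZC|² = 441 + 361 + 16 = 818
|ZD|² = 1369 + 16 + 100 = 1485
|ZE|² = 1369 + 1 + 400 = 1770
Sorted ascending: A, C, B, … — the second-nearest is C.

C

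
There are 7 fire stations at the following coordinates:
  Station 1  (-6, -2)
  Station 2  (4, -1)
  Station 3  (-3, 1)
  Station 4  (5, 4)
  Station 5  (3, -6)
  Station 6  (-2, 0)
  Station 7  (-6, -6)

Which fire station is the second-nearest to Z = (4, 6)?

Station 2

Squared Euclidean distances:
d²(Z, Station 1) = 100 + 64 = 164
d²(Z, Station 2) = 0 + 49 = 49
d²(Z, Station 3) = 49 + 25 = 74
d²(Z, Station 4) = 1 + 4 = 5
d²(Z, Station 5) = 1 + 144 = 145
d²(Z, Station 6) = 36 + 36 = 72
d²(Z, Station 7) = 100 + 144 = 244
Sorted ascending: Station 4, Station 2, Station 6, … — the second-nearest is Station 2.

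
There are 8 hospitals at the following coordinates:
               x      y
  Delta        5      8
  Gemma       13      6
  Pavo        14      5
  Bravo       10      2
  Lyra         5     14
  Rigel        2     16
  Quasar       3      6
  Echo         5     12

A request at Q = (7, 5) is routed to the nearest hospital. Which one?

Squared Euclidean distances:
d²(Q, Delta) = 4 + 9 = 13
d²(Q, Gemma) = 36 + 1 = 37
d²(Q, Pavo) = 49 + 0 = 49
d²(Q, Bravo) = 9 + 9 = 18
d²(Q, Lyra) = 4 + 81 = 85
d²(Q, Rigel) = 25 + 121 = 146
d²(Q, Quasar) = 16 + 1 = 17
d²(Q, Echo) = 4 + 49 = 53
The smallest is to Delta, so Q lies in the Voronoi region of Delta.

Delta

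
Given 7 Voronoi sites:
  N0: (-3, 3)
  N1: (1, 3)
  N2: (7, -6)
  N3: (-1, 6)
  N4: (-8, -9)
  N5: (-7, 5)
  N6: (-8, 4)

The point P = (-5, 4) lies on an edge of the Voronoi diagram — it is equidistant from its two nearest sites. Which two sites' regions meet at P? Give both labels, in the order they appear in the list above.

N0 and N5

Squared distances from P to each site:
|PN0|² = (-5−(-3))² + (4−3)² = 4 + 1 = 5
|PN1|² = (-5−1)² + (4−3)² = 36 + 1 = 37
|PN2|² = (-5−7)² + (4−(-6))² = 144 + 100 = 244
|PN3|² = (-5−(-1))² + (4−6)² = 16 + 4 = 20
|PN4|² = (-5−(-8))² + (4−(-9))² = 9 + 169 = 178
|PN5|² = (-5−(-7))² + (4−5)² = 4 + 1 = 5
|PN6|² = (-5−(-8))² + (4−4)² = 9 + 0 = 9
P is equidistant from N0 and N5 (both at squared distance 5), and every other site is strictly farther — so P lies on the N0–N5 Voronoi edge.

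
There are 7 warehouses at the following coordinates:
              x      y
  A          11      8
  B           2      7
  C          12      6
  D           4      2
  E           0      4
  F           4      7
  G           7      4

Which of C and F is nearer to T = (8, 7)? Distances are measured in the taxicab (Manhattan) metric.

F

d(T,C) = |8−12| + |7−6| = 4 + 1 = 5
d(T,F) = |8−4| + |7−7| = 4 + 0 = 4
5 > 4, so F is closer.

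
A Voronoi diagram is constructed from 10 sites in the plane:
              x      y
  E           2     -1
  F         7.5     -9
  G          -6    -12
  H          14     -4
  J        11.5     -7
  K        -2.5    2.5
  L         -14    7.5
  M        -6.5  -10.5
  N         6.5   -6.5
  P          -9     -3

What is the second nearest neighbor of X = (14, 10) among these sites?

E

Since √ is increasing, it suffices to compare squared distances:
|XE|² = 144 + 121 = 265
|XF|² = 42.25 + 361 = 403.25
|XG|² = 400 + 484 = 884
|XH|² = 0 + 196 = 196
|XJ|² = 6.25 + 289 = 295.25
|XK|² = 272.25 + 56.25 = 328.5
|XL|² = 784 + 6.25 = 790.25
|XM|² = 420.25 + 420.25 = 840.5
|XN|² = 56.25 + 272.25 = 328.5
|XP|² = 529 + 169 = 698
Sorted ascending: H, E, J, … — the second-nearest is E.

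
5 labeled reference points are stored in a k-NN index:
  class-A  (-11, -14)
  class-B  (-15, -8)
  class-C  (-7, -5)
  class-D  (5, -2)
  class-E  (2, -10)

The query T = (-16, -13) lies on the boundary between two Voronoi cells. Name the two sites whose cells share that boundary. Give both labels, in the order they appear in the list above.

class-A and class-B

Squared distances from T to each site:
d²(T, class-A) = (-16−(-11))² + (-13−(-14))² = 25 + 1 = 26
d²(T, class-B) = (-16−(-15))² + (-13−(-8))² = 1 + 25 = 26
d²(T, class-C) = (-16−(-7))² + (-13−(-5))² = 81 + 64 = 145
d²(T, class-D) = (-16−5)² + (-13−(-2))² = 441 + 121 = 562
d²(T, class-E) = (-16−2)² + (-13−(-10))² = 324 + 9 = 333
T is equidistant from class-A and class-B (both at squared distance 26), and every other site is strictly farther — so T lies on the class-A–class-B Voronoi edge.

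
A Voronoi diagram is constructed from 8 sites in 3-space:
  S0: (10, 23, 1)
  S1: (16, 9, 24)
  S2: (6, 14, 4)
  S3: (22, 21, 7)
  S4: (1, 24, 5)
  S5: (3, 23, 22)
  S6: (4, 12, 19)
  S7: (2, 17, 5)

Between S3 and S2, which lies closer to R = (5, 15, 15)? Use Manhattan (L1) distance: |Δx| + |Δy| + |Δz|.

d(R,S3) = |5−22| + |15−21| + |15−7| = 17 + 6 + 8 = 31
d(R,S2) = |5−6| + |15−14| + |15−4| = 1 + 1 + 11 = 13
31 > 13, so S2 is closer.

S2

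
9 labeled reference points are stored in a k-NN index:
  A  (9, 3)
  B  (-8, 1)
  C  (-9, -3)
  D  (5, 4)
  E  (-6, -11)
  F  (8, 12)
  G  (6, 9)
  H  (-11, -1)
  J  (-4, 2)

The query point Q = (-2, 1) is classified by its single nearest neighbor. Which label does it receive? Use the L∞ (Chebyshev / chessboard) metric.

d(Q,A) = max(11, 2) = 11
d(Q,B) = max(6, 0) = 6
d(Q,C) = max(7, 4) = 7
d(Q,D) = max(7, 3) = 7
d(Q,E) = max(4, 12) = 12
d(Q,F) = max(10, 11) = 11
d(Q,G) = max(8, 8) = 8
d(Q,H) = max(9, 2) = 9
d(Q,J) = max(2, 1) = 2
J is nearest.

J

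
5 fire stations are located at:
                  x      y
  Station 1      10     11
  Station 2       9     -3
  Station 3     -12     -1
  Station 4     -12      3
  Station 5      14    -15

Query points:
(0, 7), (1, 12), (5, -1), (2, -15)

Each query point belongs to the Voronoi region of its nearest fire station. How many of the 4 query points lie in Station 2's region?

(0, 7) — d² to each: Station 1:116, Station 2:181, Station 3:208, Station 4:160, Station 5:680 → nearest is Station 1
(1, 12) — d² to each: Station 1:82, Station 2:289, Station 3:338, Station 4:250, Station 5:898 → nearest is Station 1
(5, -1) — d² to each: Station 1:169, Station 2:20, Station 3:289, Station 4:305, Station 5:277 → nearest is Station 2
(2, -15) — d² to each: Station 1:740, Station 2:193, Station 3:392, Station 4:520, Station 5:144 → nearest is Station 5
1 of the 4 points has Station 2 as nearest.

1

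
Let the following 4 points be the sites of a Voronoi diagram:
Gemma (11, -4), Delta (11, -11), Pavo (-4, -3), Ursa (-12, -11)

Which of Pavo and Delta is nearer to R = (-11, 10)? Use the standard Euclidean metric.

Pavo

Compare squared distances:
d²(R, Pavo) = (-11−(-4))² + (10−(-3))² = 49 + 169 = 218
d²(R, Delta) = (-11−11)² + (10−(-11))² = 484 + 441 = 925
218 < 925, so Pavo is closer.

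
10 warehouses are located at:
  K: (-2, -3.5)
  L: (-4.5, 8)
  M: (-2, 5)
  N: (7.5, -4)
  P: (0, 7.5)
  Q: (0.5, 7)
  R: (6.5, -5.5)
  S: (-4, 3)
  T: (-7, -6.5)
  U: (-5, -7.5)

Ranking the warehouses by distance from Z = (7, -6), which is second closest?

N

Compare squared distances (the ordering matches that of the actual distances):
|ZK|² = 81 + 6.25 = 87.25
|ZL|² = 132.25 + 196 = 328.25
|ZM|² = 81 + 121 = 202
|ZN|² = 0.25 + 4 = 4.25
|ZP|² = 49 + 182.25 = 231.25
|ZQ|² = 42.25 + 169 = 211.25
|ZR|² = 0.25 + 0.25 = 0.5
|ZS|² = 121 + 81 = 202
|ZT|² = 196 + 0.25 = 196.25
|ZU|² = 144 + 2.25 = 146.25
Sorted ascending: R, N, K, … — the second-nearest is N.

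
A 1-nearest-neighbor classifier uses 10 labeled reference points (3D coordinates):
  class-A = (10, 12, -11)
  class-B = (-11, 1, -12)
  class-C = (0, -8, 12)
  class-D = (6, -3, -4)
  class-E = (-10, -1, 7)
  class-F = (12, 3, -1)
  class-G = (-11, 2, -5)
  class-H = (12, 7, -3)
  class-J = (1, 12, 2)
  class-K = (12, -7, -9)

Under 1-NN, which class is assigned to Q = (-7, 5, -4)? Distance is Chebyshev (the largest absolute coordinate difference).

class-G

d(Q, class-A) = max(17, 7, 7) = 17
d(Q, class-B) = max(4, 4, 8) = 8
d(Q, class-C) = max(7, 13, 16) = 16
d(Q, class-D) = max(13, 8, 0) = 13
d(Q, class-E) = max(3, 6, 11) = 11
d(Q, class-F) = max(19, 2, 3) = 19
d(Q, class-G) = max(4, 3, 1) = 4
d(Q, class-H) = max(19, 2, 1) = 19
d(Q, class-J) = max(8, 7, 6) = 8
d(Q, class-K) = max(19, 12, 5) = 19
class-G is nearest.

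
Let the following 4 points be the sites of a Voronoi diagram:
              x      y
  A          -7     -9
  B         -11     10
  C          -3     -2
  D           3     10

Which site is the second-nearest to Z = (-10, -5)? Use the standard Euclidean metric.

Since √ is increasing, it suffices to compare squared distances:
|ZA|² = 9 + 16 = 25
|ZB|² = 1 + 225 = 226
|ZC|² = 49 + 9 = 58
|ZD|² = 169 + 225 = 394
Sorted ascending: A, C, B, … — the second-nearest is C.

C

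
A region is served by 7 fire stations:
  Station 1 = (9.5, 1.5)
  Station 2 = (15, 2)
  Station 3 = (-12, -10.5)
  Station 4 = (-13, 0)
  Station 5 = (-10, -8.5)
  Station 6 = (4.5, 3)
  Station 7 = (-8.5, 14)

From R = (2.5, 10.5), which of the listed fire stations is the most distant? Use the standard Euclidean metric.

Compare squared distances (the ordering matches that of the actual distances):
d²(R, Station 1) = (2.5−9.5)² + (10.5−1.5)² = 49 + 81 = 130
d²(R, Station 2) = (2.5−15)² + (10.5−2)² = 156.25 + 72.25 = 228.5
d²(R, Station 3) = (2.5−(-12))² + (10.5−(-10.5))² = 210.25 + 441 = 651.25
d²(R, Station 4) = (2.5−(-13))² + (10.5−0)² = 240.25 + 110.25 = 350.5
d²(R, Station 5) = (2.5−(-10))² + (10.5−(-8.5))² = 156.25 + 361 = 517.25
d²(R, Station 6) = (2.5−4.5)² + (10.5−3)² = 4 + 56.25 = 60.25
d²(R, Station 7) = (2.5−(-8.5))² + (10.5−14)² = 121 + 12.25 = 133.25
The largest is to Station 3.

Station 3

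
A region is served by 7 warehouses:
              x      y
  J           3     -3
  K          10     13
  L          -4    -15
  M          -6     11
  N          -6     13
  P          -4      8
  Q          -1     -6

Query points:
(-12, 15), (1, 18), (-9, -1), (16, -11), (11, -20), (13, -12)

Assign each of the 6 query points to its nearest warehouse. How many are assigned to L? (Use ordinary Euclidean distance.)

(-12, 15) — d² to each: J:549, K:488, L:964, M:52, N:40, P:113, Q:562 → nearest is N
(1, 18) — d² to each: J:445, K:106, L:1114, M:98, N:74, P:125, Q:580 → nearest is N
(-9, -1) — d² to each: J:148, K:557, L:221, M:153, N:205, P:106, Q:89 → nearest is Q
(16, -11) — d² to each: J:233, K:612, L:416, M:968, N:1060, P:761, Q:314 → nearest is J
(11, -20) — d² to each: J:353, K:1090, L:250, M:1250, N:1378, P:1009, Q:340 → nearest is L
(13, -12) — d² to each: J:181, K:634, L:298, M:890, N:986, P:689, Q:232 → nearest is J
1 of the 6 points has L as nearest.

1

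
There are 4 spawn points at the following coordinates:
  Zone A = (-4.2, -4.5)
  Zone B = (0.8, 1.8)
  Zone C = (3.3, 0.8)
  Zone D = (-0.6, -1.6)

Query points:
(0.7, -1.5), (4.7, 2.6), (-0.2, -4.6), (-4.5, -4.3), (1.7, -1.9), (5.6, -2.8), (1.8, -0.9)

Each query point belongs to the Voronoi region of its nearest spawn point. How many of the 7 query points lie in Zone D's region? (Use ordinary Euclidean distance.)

(0.7, -1.5) — d² to each: Zone A:33.01, Zone B:10.9, Zone C:12.05, Zone D:1.7 → nearest is Zone D
(4.7, 2.6) — d² to each: Zone A:129.62, Zone B:15.85, Zone C:5.2, Zone D:45.73 → nearest is Zone C
(-0.2, -4.6) — d² to each: Zone A:16.01, Zone B:41.96, Zone C:41.41, Zone D:9.16 → nearest is Zone D
(-4.5, -4.3) — d² to each: Zone A:0.13, Zone B:65.3, Zone C:86.85, Zone D:22.5 → nearest is Zone A
(1.7, -1.9) — d² to each: Zone A:41.57, Zone B:14.5, Zone C:9.85, Zone D:5.38 → nearest is Zone D
(5.6, -2.8) — d² to each: Zone A:98.93, Zone B:44.2, Zone C:18.25, Zone D:39.88 → nearest is Zone C
(1.8, -0.9) — d² to each: Zone A:48.96, Zone B:8.29, Zone C:5.14, Zone D:6.25 → nearest is Zone C
3 of the 7 points have Zone D as nearest.

3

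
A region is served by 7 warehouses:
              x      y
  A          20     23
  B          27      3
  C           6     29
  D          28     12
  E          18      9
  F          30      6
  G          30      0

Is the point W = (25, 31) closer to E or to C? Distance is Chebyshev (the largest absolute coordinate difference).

C

d(W,E) = max(7, 22) = 22
d(W,C) = max(19, 2) = 19
22 > 19, so C is closer.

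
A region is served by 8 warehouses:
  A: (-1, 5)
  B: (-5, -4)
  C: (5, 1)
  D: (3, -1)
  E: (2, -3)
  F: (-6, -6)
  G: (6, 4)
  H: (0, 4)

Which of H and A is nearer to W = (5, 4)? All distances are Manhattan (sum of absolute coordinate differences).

H

d(W,H) = |5−0| + |4−4| = 5 + 0 = 5
d(W,A) = |5−(-1)| + |4−5| = 6 + 1 = 7
5 < 7, so H is closer.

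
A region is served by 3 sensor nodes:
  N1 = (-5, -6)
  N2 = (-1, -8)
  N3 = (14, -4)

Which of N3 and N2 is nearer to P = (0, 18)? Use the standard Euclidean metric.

N2

Compare squared distances:
|PN3|² = (0−14)² + (18−(-4))² = 196 + 484 = 680
|PN2|² = (0−(-1))² + (18−(-8))² = 1 + 676 = 677
680 > 677, so N2 is closer.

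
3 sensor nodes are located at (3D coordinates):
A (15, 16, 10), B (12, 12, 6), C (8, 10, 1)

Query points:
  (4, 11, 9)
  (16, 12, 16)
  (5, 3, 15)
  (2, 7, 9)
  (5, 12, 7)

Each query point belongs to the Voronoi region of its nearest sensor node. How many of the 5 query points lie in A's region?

1

(4, 11, 9) — d² to each: A:147, B:74, C:81 → nearest is B
(16, 12, 16) — d² to each: A:53, B:116, C:293 → nearest is A
(5, 3, 15) — d² to each: A:294, B:211, C:254 → nearest is B
(2, 7, 9) — d² to each: A:251, B:134, C:109 → nearest is C
(5, 12, 7) — d² to each: A:125, B:50, C:49 → nearest is C
1 of the 5 points has A as nearest.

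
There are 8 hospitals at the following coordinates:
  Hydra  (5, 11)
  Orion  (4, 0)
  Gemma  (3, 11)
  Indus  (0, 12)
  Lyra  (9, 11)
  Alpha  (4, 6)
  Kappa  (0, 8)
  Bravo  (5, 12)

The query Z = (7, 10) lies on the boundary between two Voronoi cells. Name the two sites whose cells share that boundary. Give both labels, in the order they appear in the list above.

Hydra and Lyra

Squared distances from Z to each site:
d²(Z, Hydra) = (7−5)² + (10−11)² = 4 + 1 = 5
d²(Z, Orion) = (7−4)² + (10−0)² = 9 + 100 = 109
d²(Z, Gemma) = (7−3)² + (10−11)² = 16 + 1 = 17
d²(Z, Indus) = (7−0)² + (10−12)² = 49 + 4 = 53
d²(Z, Lyra) = (7−9)² + (10−11)² = 4 + 1 = 5
d²(Z, Alpha) = (7−4)² + (10−6)² = 9 + 16 = 25
d²(Z, Kappa) = (7−0)² + (10−8)² = 49 + 4 = 53
d²(Z, Bravo) = (7−5)² + (10−12)² = 4 + 4 = 8
Z is equidistant from Hydra and Lyra (both at squared distance 5), and every other site is strictly farther — so Z lies on the Hydra–Lyra Voronoi edge.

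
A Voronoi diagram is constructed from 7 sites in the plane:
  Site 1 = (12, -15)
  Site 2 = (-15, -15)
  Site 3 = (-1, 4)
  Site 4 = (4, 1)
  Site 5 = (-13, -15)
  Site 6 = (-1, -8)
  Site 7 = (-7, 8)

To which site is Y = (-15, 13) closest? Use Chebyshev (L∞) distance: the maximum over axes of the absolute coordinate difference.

d(Y, Site 1) = max(27, 28) = 28
d(Y, Site 2) = max(0, 28) = 28
d(Y, Site 3) = max(14, 9) = 14
d(Y, Site 4) = max(19, 12) = 19
d(Y, Site 5) = max(2, 28) = 28
d(Y, Site 6) = max(14, 21) = 21
d(Y, Site 7) = max(8, 5) = 8
The smallest is to Site 7, so Y lies in the Voronoi region of Site 7.

Site 7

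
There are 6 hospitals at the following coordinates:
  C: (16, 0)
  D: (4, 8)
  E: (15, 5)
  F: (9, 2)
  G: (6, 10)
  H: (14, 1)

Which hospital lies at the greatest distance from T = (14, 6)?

Compare squared distances (the ordering matches that of the actual distances):
|TC|² = (14−16)² + (6−0)² = 4 + 36 = 40
|TD|² = (14−4)² + (6−8)² = 100 + 4 = 104
|TE|² = (14−15)² + (6−5)² = 1 + 1 = 2
|TF|² = (14−9)² + (6−2)² = 25 + 16 = 41
|TG|² = (14−6)² + (6−10)² = 64 + 16 = 80
|TH|² = (14−14)² + (6−1)² = 0 + 25 = 25
The largest is to D.

D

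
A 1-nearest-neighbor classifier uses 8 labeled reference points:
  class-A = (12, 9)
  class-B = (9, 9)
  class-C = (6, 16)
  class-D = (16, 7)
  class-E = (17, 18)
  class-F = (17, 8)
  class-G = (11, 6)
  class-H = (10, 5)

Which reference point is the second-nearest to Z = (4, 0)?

Squared Euclidean distances:
d²(Z, class-A) = 64 + 81 = 145
d²(Z, class-B) = 25 + 81 = 106
d²(Z, class-C) = 4 + 256 = 260
d²(Z, class-D) = 144 + 49 = 193
d²(Z, class-E) = 169 + 324 = 493
d²(Z, class-F) = 169 + 64 = 233
d²(Z, class-G) = 49 + 36 = 85
d²(Z, class-H) = 36 + 25 = 61
Sorted ascending: class-H, class-G, class-B, … — the second-nearest is class-G.

class-G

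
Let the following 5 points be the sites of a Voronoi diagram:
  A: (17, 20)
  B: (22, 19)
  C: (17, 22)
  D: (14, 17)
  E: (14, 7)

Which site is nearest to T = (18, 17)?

A

Since √ is increasing, it suffices to compare squared distances:
|TA|² = (18−17)² + (17−20)² = 1 + 9 = 10
|TB|² = (18−22)² + (17−19)² = 16 + 4 = 20
|TC|² = (18−17)² + (17−22)² = 1 + 25 = 26
|TD|² = (18−14)² + (17−17)² = 16 + 0 = 16
|TE|² = (18−14)² + (17−7)² = 16 + 100 = 116
The smallest is to A, so T lies in the Voronoi region of A.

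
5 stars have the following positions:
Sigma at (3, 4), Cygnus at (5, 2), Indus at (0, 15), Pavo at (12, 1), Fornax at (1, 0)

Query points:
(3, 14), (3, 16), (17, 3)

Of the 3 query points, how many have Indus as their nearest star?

2

(3, 14) — d² to each: Sigma:100, Cygnus:148, Indus:10, Pavo:250, Fornax:200 → nearest is Indus
(3, 16) — d² to each: Sigma:144, Cygnus:200, Indus:10, Pavo:306, Fornax:260 → nearest is Indus
(17, 3) — d² to each: Sigma:197, Cygnus:145, Indus:433, Pavo:29, Fornax:265 → nearest is Pavo
2 of the 3 points have Indus as nearest.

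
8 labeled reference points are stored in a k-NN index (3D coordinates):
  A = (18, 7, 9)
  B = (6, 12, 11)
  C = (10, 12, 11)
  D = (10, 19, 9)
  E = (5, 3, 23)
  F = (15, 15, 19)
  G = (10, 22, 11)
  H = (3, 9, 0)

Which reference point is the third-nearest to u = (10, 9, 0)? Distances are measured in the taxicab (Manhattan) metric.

d(u,A) = 8 + 2 + 9 = 19
d(u,B) = 4 + 3 + 11 = 18
d(u,C) = 0 + 3 + 11 = 14
d(u,D) = 0 + 10 + 9 = 19
d(u,E) = 5 + 6 + 23 = 34
d(u,F) = 5 + 6 + 19 = 30
d(u,G) = 0 + 13 + 11 = 24
d(u,H) = 7 + 0 + 0 = 7
Sorted ascending: H, C, B, A, … — the third-nearest is B.

B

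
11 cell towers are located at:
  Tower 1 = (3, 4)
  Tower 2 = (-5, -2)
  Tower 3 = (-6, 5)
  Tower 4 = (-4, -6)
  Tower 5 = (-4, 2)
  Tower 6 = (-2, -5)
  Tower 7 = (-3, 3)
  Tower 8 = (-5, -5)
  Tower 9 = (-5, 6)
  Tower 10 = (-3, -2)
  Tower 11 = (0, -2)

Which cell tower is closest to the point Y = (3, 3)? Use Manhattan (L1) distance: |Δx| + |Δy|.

Tower 1

d(Y, Tower 1) = 0 + 1 = 1
d(Y, Tower 2) = 8 + 5 = 13
d(Y, Tower 3) = 9 + 2 = 11
d(Y, Tower 4) = 7 + 9 = 16
d(Y, Tower 5) = 7 + 1 = 8
d(Y, Tower 6) = 5 + 8 = 13
d(Y, Tower 7) = 6 + 0 = 6
d(Y, Tower 8) = 8 + 8 = 16
d(Y, Tower 9) = 8 + 3 = 11
d(Y, Tower 10) = 6 + 5 = 11
d(Y, Tower 11) = 3 + 5 = 8
The smallest is to Tower 1, so Y lies in the Voronoi region of Tower 1.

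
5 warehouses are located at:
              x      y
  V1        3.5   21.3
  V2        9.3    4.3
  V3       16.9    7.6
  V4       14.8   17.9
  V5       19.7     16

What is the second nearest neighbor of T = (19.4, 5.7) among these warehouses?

Since √ is increasing, it suffices to compare squared distances:
|TV1|² = 252.81 + 243.36 = 496.17
|TV2|² = 102.01 + 1.96 = 103.97
|TV3|² = 6.25 + 3.61 = 9.86
|TV4|² = 21.16 + 148.84 = 170
|TV5|² = 0.09 + 106.09 = 106.18
Sorted ascending: V3, V2, V5, … — the second-nearest is V2.

V2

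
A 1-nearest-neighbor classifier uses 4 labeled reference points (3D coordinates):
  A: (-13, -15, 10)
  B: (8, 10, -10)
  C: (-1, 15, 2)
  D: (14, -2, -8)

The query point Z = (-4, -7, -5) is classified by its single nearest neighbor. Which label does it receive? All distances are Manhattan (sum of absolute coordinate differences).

d(Z,A) = |-4−(-13)| + |-7−(-15)| + |-5−10| = 9 + 8 + 15 = 32
d(Z,B) = |-4−8| + |-7−10| + |-5−(-10)| = 12 + 17 + 5 = 34
d(Z,C) = |-4−(-1)| + |-7−15| + |-5−2| = 3 + 22 + 7 = 32
d(Z,D) = |-4−14| + |-7−(-2)| + |-5−(-8)| = 18 + 5 + 3 = 26
D is nearest.

D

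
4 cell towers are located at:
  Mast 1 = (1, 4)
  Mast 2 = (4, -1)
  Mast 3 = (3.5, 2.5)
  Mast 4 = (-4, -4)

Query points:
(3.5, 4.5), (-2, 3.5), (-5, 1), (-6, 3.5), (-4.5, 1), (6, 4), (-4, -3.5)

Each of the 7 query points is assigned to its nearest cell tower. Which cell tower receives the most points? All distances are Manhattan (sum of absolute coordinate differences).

(3.5, 4.5) — d to each: Mast 1:3, Mast 2:6, Mast 3:2, Mast 4:16 → nearest is Mast 3
(-2, 3.5) — d to each: Mast 1:3.5, Mast 2:10.5, Mast 3:6.5, Mast 4:9.5 → nearest is Mast 1
(-5, 1) — d to each: Mast 1:9, Mast 2:11, Mast 3:10, Mast 4:6 → nearest is Mast 4
(-6, 3.5) — d to each: Mast 1:7.5, Mast 2:14.5, Mast 3:10.5, Mast 4:9.5 → nearest is Mast 1
(-4.5, 1) — d to each: Mast 1:8.5, Mast 2:10.5, Mast 3:9.5, Mast 4:5.5 → nearest is Mast 4
(6, 4) — d to each: Mast 1:5, Mast 2:7, Mast 3:4, Mast 4:18 → nearest is Mast 3
(-4, -3.5) — d to each: Mast 1:12.5, Mast 2:10.5, Mast 3:13.5, Mast 4:0.5 → nearest is Mast 4
Tally — Mast 1:2, Mast 3:2, Mast 4:3. Mast 4 captures the most (3).

Mast 4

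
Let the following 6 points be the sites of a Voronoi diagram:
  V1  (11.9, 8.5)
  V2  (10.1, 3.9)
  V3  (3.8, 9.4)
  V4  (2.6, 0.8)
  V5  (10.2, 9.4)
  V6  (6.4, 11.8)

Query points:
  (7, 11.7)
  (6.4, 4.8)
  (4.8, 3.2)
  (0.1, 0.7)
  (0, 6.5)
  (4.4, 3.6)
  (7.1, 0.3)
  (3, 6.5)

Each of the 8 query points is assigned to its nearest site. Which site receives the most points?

(7, 11.7) — d² to each: V1:34.25, V2:70.45, V3:15.53, V4:138.17, V5:15.53, V6:0.37 → nearest is V6
(6.4, 4.8) — d² to each: V1:43.94, V2:14.5, V3:27.92, V4:30.44, V5:35.6, V6:49 → nearest is V2
(4.8, 3.2) — d² to each: V1:78.5, V2:28.58, V3:39.44, V4:10.6, V5:67.6, V6:76.52 → nearest is V4
(0.1, 0.7) — d² to each: V1:200.08, V2:110.24, V3:89.38, V4:6.26, V5:177.7, V6:162.9 → nearest is V4
(0, 6.5) — d² to each: V1:145.61, V2:108.77, V3:22.85, V4:39.25, V5:112.45, V6:69.05 → nearest is V3
(4.4, 3.6) — d² to each: V1:80.26, V2:32.58, V3:34, V4:11.08, V5:67.28, V6:71.24 → nearest is V4
(7.1, 0.3) — d² to each: V1:90.28, V2:21.96, V3:93.7, V4:20.5, V5:92.42, V6:132.74 → nearest is V4
(3, 6.5) — d² to each: V1:83.21, V2:57.17, V3:9.05, V4:32.65, V5:60.25, V6:39.65 → nearest is V3
Tally — V2:1, V3:2, V4:4, V6:1. V4 captures the most (4).

V4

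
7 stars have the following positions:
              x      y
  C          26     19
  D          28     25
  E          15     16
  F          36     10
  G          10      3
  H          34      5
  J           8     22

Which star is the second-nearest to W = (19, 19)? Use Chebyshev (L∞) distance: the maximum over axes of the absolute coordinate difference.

d(W,C) = max(7, 0) = 7
d(W,D) = max(9, 6) = 9
d(W,E) = max(4, 3) = 4
d(W,F) = max(17, 9) = 17
d(W,G) = max(9, 16) = 16
d(W,H) = max(15, 14) = 15
d(W,J) = max(11, 3) = 11
Sorted ascending: E, C, D, … — the second-nearest is C.

C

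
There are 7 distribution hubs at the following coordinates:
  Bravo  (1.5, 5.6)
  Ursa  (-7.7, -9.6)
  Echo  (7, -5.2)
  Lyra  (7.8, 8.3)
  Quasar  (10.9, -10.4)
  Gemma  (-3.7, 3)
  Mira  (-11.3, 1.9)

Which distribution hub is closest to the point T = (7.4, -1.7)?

Squared Euclidean distances:
d²(T, Bravo) = (7.4−1.5)² + (-1.7−5.6)² = 34.81 + 53.29 = 88.1
d²(T, Ursa) = (7.4−(-7.7))² + (-1.7−(-9.6))² = 228.01 + 62.41 = 290.42
d²(T, Echo) = (7.4−7)² + (-1.7−(-5.2))² = 0.16 + 12.25 = 12.41
d²(T, Lyra) = (7.4−7.8)² + (-1.7−8.3)² = 0.16 + 100 = 100.16
d²(T, Quasar) = (7.4−10.9)² + (-1.7−(-10.4))² = 12.25 + 75.69 = 87.94
d²(T, Gemma) = (7.4−(-3.7))² + (-1.7−3)² = 123.21 + 22.09 = 145.3
d²(T, Mira) = (7.4−(-11.3))² + (-1.7−1.9)² = 349.69 + 12.96 = 362.65
Echo is nearest.

Echo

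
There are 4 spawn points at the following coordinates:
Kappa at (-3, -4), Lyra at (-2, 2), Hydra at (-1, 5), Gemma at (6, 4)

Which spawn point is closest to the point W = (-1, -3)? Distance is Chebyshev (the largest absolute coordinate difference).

Kappa

d(W, Kappa) = max(2, 1) = 2
d(W, Lyra) = max(1, 5) = 5
d(W, Hydra) = max(0, 8) = 8
d(W, Gemma) = max(7, 7) = 7
Kappa is nearest.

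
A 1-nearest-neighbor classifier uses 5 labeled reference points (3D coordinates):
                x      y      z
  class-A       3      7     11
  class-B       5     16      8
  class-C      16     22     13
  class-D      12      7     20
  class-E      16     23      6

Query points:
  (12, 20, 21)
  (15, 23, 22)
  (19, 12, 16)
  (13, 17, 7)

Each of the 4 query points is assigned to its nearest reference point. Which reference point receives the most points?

class-C

(12, 20, 21) — d² to each: class-A:350, class-B:234, class-C:84, class-D:170, class-E:250 → nearest is class-C
(15, 23, 22) — d² to each: class-A:521, class-B:345, class-C:83, class-D:269, class-E:257 → nearest is class-C
(19, 12, 16) — d² to each: class-A:306, class-B:276, class-C:118, class-D:90, class-E:230 → nearest is class-D
(13, 17, 7) — d² to each: class-A:216, class-B:66, class-C:70, class-D:270, class-E:46 → nearest is class-E
Tally — class-C:2, class-D:1, class-E:1. class-C captures the most (2).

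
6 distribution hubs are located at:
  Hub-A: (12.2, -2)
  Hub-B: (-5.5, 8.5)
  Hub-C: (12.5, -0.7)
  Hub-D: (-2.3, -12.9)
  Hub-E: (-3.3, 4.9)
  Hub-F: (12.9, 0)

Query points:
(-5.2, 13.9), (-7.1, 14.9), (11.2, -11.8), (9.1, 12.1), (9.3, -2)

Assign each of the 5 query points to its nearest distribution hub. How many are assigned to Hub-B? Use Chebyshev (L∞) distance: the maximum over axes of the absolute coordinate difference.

2

(-5.2, 13.9) — d to each: Hub-A:17.4, Hub-B:5.4, Hub-C:17.7, Hub-D:26.8, Hub-E:9, Hub-F:18.1 → nearest is Hub-B
(-7.1, 14.9) — d to each: Hub-A:19.3, Hub-B:6.4, Hub-C:19.6, Hub-D:27.8, Hub-E:10, Hub-F:20 → nearest is Hub-B
(11.2, -11.8) — d to each: Hub-A:9.8, Hub-B:20.3, Hub-C:11.1, Hub-D:13.5, Hub-E:16.7, Hub-F:11.8 → nearest is Hub-A
(9.1, 12.1) — d to each: Hub-A:14.1, Hub-B:14.6, Hub-C:12.8, Hub-D:25, Hub-E:12.4, Hub-F:12.1 → nearest is Hub-F
(9.3, -2) — d to each: Hub-A:2.9, Hub-B:14.8, Hub-C:3.2, Hub-D:11.6, Hub-E:12.6, Hub-F:3.6 → nearest is Hub-A
2 of the 5 points have Hub-B as nearest.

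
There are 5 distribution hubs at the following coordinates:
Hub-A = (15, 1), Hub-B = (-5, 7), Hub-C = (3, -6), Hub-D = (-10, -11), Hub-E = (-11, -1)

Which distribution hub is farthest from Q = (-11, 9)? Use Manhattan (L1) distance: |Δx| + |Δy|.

d(Q, Hub-A) = |-11−15| + |9−1| = 26 + 8 = 34
d(Q, Hub-B) = |-11−(-5)| + |9−7| = 6 + 2 = 8
d(Q, Hub-C) = |-11−3| + |9−(-6)| = 14 + 15 = 29
d(Q, Hub-D) = |-11−(-10)| + |9−(-11)| = 1 + 20 = 21
d(Q, Hub-E) = |-11−(-11)| + |9−(-1)| = 0 + 10 = 10
The largest is to Hub-A.

Hub-A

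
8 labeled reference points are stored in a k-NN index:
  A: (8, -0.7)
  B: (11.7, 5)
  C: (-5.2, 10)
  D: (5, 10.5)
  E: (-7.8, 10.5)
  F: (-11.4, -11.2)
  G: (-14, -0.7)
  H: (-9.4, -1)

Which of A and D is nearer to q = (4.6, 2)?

A

Compare squared distances:
|qA|² = (4.6−8)² + (2−(-0.7))² = 11.56 + 7.29 = 18.85
|qD|² = (4.6−5)² + (2−10.5)² = 0.16 + 72.25 = 72.41
18.85 < 72.41, so A is closer.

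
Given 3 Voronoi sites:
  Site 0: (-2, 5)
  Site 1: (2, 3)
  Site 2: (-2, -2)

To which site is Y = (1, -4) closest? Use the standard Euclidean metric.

Site 2

Squared Euclidean distances:
d²(Y, Site 0) = (1−(-2))² + (-4−5)² = 9 + 81 = 90
d²(Y, Site 1) = (1−2)² + (-4−3)² = 1 + 49 = 50
d²(Y, Site 2) = (1−(-2))² + (-4−(-2))² = 9 + 4 = 13
Minimum is at Site 2.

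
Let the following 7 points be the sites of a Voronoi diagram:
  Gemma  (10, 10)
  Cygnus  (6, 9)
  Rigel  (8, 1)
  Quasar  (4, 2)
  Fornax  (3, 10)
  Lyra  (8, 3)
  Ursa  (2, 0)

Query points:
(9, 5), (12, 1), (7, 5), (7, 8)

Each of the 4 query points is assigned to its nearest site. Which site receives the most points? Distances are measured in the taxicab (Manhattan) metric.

(9, 5) — d to each: Gemma:6, Cygnus:7, Rigel:5, Quasar:8, Fornax:11, Lyra:3, Ursa:12 → nearest is Lyra
(12, 1) — d to each: Gemma:11, Cygnus:14, Rigel:4, Quasar:9, Fornax:18, Lyra:6, Ursa:11 → nearest is Rigel
(7, 5) — d to each: Gemma:8, Cygnus:5, Rigel:5, Quasar:6, Fornax:9, Lyra:3, Ursa:10 → nearest is Lyra
(7, 8) — d to each: Gemma:5, Cygnus:2, Rigel:8, Quasar:9, Fornax:6, Lyra:6, Ursa:13 → nearest is Cygnus
Tally — Cygnus:1, Rigel:1, Lyra:2. Lyra captures the most (2).

Lyra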